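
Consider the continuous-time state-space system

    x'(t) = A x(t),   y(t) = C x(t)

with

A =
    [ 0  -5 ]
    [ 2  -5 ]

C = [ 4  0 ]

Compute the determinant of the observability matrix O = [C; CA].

-80

CA = [[0, -20]]
Observability matrix O = [C; CA] = [[4, 0], [0, -20]]
det(O) = 4·(-20) - 0·0 = -80 - 0 = -80
Since det(O) ≠ 0, rank(O) = 2 and the system is completely observable.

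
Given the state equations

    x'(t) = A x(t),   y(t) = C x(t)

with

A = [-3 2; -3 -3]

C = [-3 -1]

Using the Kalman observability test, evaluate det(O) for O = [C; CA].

21

CA = [[12, -3]]
Observability matrix O = [C; CA] = [[-3, -1], [12, -3]]
det(O) = (-3)·(-3) - (-1)·12 = 9 - (-12) = 21
Since det(O) ≠ 0, rank(O) = 2 and the system is completely observable.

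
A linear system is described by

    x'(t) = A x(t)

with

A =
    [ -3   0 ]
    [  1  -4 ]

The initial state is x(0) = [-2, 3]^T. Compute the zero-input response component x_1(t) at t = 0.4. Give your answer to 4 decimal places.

det(sI - A) = s^2 - (tr A)s + det A, with tr A = (-3) + (-4) = -7 and det A = (-3)·(-4) - 0·1 = 12 - 0 = 12.
So p(s) = det(sI - A) = s^2 + 7s + 12.
Factor s^2 + 7s + 12: two numbers with sum -7 and product 12 are -3 and -4, so s^2 + 7s + 12 = (s + 3)(s + 4).
Hence p(s) = (s + 3) (s + 4), with roots -4, -3.
The eigenvalues -4, -3 are distinct and real, so A is diagonalisable and x(t) = e^{At} x(0) = V diag(e^{λ_i t}) V^{-1} x(0), where the columns of V are the eigenvectors.
λ = -4: A - (-4)I = [[1, 0], [1, 0]]. Row 1 gives 1·v1 + 0·v2 = 0, so take v_1 = [0, -1]^T.
λ = -3: A - (-3)I = [[0, 0], [1, -1]]. Row 2 gives 1·v1 + (-1)·v2 = 0, so take v_2 = [1, 1]^T.
V = [v_1 v_2] = [[0, 1], [-1, 1]] has det V = 1, so V^{-1} = adj(V)/det V = [[1, -1], [1, 0]].
Modal coordinates z(0) = V^{-1} x(0): 1·(-2) + (-1)·3 = -5; 1·(-2) + 0·3 = -2; so z(0) = [-5, -2]^T.
x_1(t) = Σ_i (v_i)_1 · z_i(0) · e^{λ_i t} (row 1 of V times the modal terms).
x_1(0.4) = 0·(-5)·e^{-4·0.4} + 1·(-2)·e^{-3·0.4} = 0·0.201897 + (-2)·0.301194 = -0.6024.

-0.6024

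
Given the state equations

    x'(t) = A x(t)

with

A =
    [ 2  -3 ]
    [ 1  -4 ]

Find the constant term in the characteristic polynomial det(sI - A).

-5

For a 2×2 matrix, det(sI - A) = s^2 - (tr A)s + det A.
tr A = -2, det A = -5.
So p(s) = s^2 + 2s - 5.
The constant term is -5.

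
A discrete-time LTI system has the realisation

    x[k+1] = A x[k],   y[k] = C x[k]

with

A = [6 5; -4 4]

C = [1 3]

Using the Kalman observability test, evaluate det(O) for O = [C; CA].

CA = [[-6, 17]]
Observability matrix O = [C; CA] = [[1, 3], [-6, 17]]
det(O) = 1·17 - 3·(-6) = 17 - (-18) = 35
Since det(O) ≠ 0, rank(O) = 2 and the system is completely observable.

35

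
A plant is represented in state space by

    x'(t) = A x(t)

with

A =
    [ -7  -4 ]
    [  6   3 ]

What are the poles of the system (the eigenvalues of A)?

-3, -1

det(sI - A) = s^2 - (tr A)s + det A, with tr A = (-7) + 3 = -4 and det A = (-7)·3 - (-4)·6 = -21 - (-24) = 3.
So p(s) = det(sI - A) = s^2 + 4s + 3.
Factor s^2 + 4s + 3: two numbers with sum -4 and product 3 are -1 and -3, so s^2 + 4s + 3 = (s + 1)(s + 3).
Hence p(s) = (s + 1) (s + 3), with roots -3, -1.
All eigenvalues have negative real part, so the system is asymptotically stable.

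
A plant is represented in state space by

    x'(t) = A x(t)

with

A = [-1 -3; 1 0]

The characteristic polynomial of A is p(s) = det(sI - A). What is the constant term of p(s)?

For a 2×2 matrix, det(sI - A) = s^2 - (tr A)s + det A.
tr A = -1, det A = 3.
So p(s) = s^2 + s + 3.
The constant term is 3.

3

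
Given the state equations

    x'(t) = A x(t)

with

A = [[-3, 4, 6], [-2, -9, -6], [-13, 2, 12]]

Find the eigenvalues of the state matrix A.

det(sI - A) = s^3 - (tr A)s^2 + (M11 + M22 + M33)s - det A, where Mii is the 2×2 principal minor of A obtained by deleting row i and column i.
tr A = (-3) + (-9) + 12 = 0; M11 = (-9)·12 - (-6)·2 = -108 - (-12) = -96; M22 = (-3)·12 - 6·(-13) = -36 - (-78) = 42; M33 = (-3)·(-9) - 4·(-2) = 27 - (-8) = 35; sum of minors = -19.
det A = (-3)·((-9)·12 - (-6)·2) - 4·((-2)·12 - (-6)·(-13)) + 6·((-2)·2 - (-9)·(-13)) = (-3)·(-96) - 4·(-102) + 6·(-121) = -30.
So p(s) = det(sI - A) = s^3 - 19s + 30.
Rational-root test: any integer root divides 30. Testing small divisors, s = 2 works: p(2) = 8 + 0 + (-38) + 30 = 0, so (s - 2) is a factor.
Dividing, p(s) = (s - 2)(s^2 + 2s - 15).
Factor s^2 + 2s - 15: two numbers with sum -2 and product -15 are 3 and -5, so s^2 + 2s - 15 = (s - 3)(s + 5).
Hence p(s) = (s - 3) (s - 2) (s + 5), with roots -5, 2, 3.
At least one eigenvalue has non-negative real part, so the system is not asymptotically stable.

-5, 2, 3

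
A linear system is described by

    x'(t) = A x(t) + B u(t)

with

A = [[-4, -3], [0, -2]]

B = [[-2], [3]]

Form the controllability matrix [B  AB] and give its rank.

2

AB = [[-1], [-6]]
Controllability matrix C = [B  AB] = [[-2, -1], [3, -6]]
det(C) = (-2)·(-6) - (-1)·3 = 12 - (-3) = 15 ≠ 0, so rank(C) = 2.
rank(C) = 2 = n, so the pair (A, B) is completely controllable.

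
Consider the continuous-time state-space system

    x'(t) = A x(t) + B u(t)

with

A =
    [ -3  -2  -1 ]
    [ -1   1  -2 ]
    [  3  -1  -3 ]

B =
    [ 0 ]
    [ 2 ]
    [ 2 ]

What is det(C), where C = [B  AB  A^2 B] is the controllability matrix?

AB = [[-6], [-2], [-8]]
A^2B = [[30], [20], [8]]
Controllability matrix C = [B  AB  A^2B] = [[0, -6, 30], [2, -2, 20], [2, -8, 8]]
Expanding along the first row, det(C) = 0·((-2)·8 - 20·(-8)) - (-6)·(2·8 - 20·2) + 30·(2·(-8) - (-2)·2) = 0·144 - (-6)·(-24) + 30·(-12) = -504
Since det(C) ≠ 0, rank(C) = 3 and the system is completely controllable.

-504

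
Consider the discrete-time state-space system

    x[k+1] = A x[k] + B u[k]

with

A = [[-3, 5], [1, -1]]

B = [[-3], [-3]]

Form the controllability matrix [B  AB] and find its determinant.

AB = [[-6], [0]]
Controllability matrix C = [B  AB] = [[-3, -6], [-3, 0]]
det(C) = (-3)·0 - (-6)·(-3) = 0 - 18 = -18
Since det(C) ≠ 0, rank(C) = 2 and the system is completely controllable.

-18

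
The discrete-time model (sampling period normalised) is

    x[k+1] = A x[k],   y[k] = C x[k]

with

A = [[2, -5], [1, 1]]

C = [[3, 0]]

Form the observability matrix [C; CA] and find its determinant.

-45

CA = [[6, -15]]
Observability matrix O = [C; CA] = [[3, 0], [6, -15]]
det(O) = 3·(-15) - 0·6 = -45 - 0 = -45
Since det(O) ≠ 0, rank(O) = 2 and the system is completely observable.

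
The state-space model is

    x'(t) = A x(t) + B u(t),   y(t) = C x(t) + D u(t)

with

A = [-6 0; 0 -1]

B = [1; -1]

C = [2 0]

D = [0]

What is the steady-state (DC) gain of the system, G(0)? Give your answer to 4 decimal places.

G(0) = C(-A)^{-1}B + D = -C A^{-1} B + D.
det A = 6, so A^{-1} = (1/6)·adj(A) = [[-1/6, 0], [0, -1]]
A^{-1} B = [-1/6, 1]^T
C A^{-1} B = -1/3
G(0) = D - C A^{-1} B = 0 - (-1/3) = 1/3 ≈ 0.3333

0.3333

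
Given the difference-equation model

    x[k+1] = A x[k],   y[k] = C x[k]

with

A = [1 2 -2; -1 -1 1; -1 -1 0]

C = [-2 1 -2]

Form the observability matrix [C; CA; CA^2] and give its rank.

3

CA = [[-1, -3, 5]]
CA^2 = [[-3, -4, -1]]
Observability matrix O = [C; CA; CA^2] = [[-2, 1, -2], [-1, -3, 5], [-3, -4, -1]]
det(O) = (-2)·((-3)·(-1) - 5·(-4)) - 1·((-1)·(-1) - 5·(-3)) + (-2)·((-1)·(-4) - (-3)·(-3)) = (-2)·23 - 1·16 + (-2)·(-5) = -52 ≠ 0, so rank(O) = 3.
rank(O) = 3 = n, so the pair (A, C) is completely observable.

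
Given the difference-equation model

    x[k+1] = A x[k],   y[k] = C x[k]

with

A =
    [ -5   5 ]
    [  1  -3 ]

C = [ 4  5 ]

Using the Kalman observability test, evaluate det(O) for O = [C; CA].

CA = [[-15, 5]]
Observability matrix O = [C; CA] = [[4, 5], [-15, 5]]
det(O) = 4·5 - 5·(-15) = 20 - (-75) = 95
Since det(O) ≠ 0, rank(O) = 2 and the system is completely observable.

95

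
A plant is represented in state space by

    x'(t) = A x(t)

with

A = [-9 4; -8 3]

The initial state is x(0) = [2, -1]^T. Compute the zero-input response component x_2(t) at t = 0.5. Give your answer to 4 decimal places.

det(sI - A) = s^2 - (tr A)s + det A, with tr A = (-9) + 3 = -6 and det A = (-9)·3 - 4·(-8) = -27 - (-32) = 5.
So p(s) = det(sI - A) = s^2 + 6s + 5.
Factor s^2 + 6s + 5: two numbers with sum -6 and product 5 are -1 and -5, so s^2 + 6s + 5 = (s + 1)(s + 5).
Hence p(s) = (s + 1) (s + 5), with roots -5, -1.
The eigenvalues -5, -1 are distinct and real, so A is diagonalisable and x(t) = e^{At} x(0) = V diag(e^{λ_i t}) V^{-1} x(0), where the columns of V are the eigenvectors.
λ = -5: A - (-5)I = [[-4, 4], [-8, 8]]. Row 1 gives (-4)·v1 + 4·v2 = 0, so take v_1 = [1, 1]^T.
λ = -1: A - (-1)I = [[-8, 4], [-8, 4]]. Row 1 gives (-8)·v1 + 4·v2 = 0, so take v_2 = [-1, -2]^T.
V = [v_1 v_2] = [[1, -1], [1, -2]] has det V = -1, so V^{-1} = adj(V)/det V = [[2, -1], [1, -1]].
Modal coordinates z(0) = V^{-1} x(0): 2·2 + (-1)·(-1) = 5; 1·2 + (-1)·(-1) = 3; so z(0) = [5, 3]^T.
x_2(t) = Σ_i (v_i)_2 · z_i(0) · e^{λ_i t} (row 2 of V times the modal terms).
x_2(0.5) = 1·5·e^{-5·0.5} + (-2)·3·e^{-1·0.5} = 5·0.082085 + (-6)·0.606531 = -3.2288.

-3.2288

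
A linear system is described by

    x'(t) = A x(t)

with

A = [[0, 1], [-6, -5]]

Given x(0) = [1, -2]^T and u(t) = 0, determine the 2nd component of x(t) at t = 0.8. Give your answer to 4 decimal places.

det(sI - A) = s^2 - (tr A)s + det A, with tr A = 0 + (-5) = -5 and det A = 0·(-5) - 1·(-6) = 0 - (-6) = 6.
So p(s) = det(sI - A) = s^2 + 5s + 6.
Factor s^2 + 5s + 6: two numbers with sum -5 and product 6 are -2 and -3, so s^2 + 5s + 6 = (s + 2)(s + 3).
Hence p(s) = (s + 2) (s + 3), with roots -3, -2.
The eigenvalues -3, -2 are distinct and real, so A is diagonalisable and x(t) = e^{At} x(0) = V diag(e^{λ_i t}) V^{-1} x(0), where the columns of V are the eigenvectors.
λ = -3: A - (-3)I = [[3, 1], [-6, -2]]. Row 1 gives 3·v1 + 1·v2 = 0, so take v_1 = [1, -3]^T.
λ = -2: A - (-2)I = [[2, 1], [-6, -3]]. Row 1 gives 2·v1 + 1·v2 = 0, so take v_2 = [-1, 2]^T.
V = [v_1 v_2] = [[1, -1], [-3, 2]] has det V = -1, so V^{-1} = adj(V)/det V = [[-2, -1], [-3, -1]].
Modal coordinates z(0) = V^{-1} x(0): (-2)·1 + (-1)·(-2) = 0; (-3)·1 + (-1)·(-2) = -1; so z(0) = [0, -1]^T.
x_2(t) = Σ_i (v_i)_2 · z_i(0) · e^{λ_i t} (row 2 of V times the modal terms).
x_2(0.8) = (-3)·0·e^{-3·0.8} + 2·(-1)·e^{-2·0.8} = 0·0.090718 + (-2)·0.201897 = -0.4038.

-0.4038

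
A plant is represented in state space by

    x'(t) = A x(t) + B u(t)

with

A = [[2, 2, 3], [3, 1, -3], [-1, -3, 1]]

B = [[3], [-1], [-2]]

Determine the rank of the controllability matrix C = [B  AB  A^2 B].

3

AB = [[-2], [14], [-2]]
A^2B = [[18], [14], [-42]]
Controllability matrix C = [B  AB  A^2B] = [[3, -2, 18], [-1, 14, 14], [-2, -2, -42]]
det(C) = 3·(14·(-42) - 14·(-2)) - (-2)·((-1)·(-42) - 14·(-2)) + 18·((-1)·(-2) - 14·(-2)) = 3·(-560) - (-2)·70 + 18·30 = -1000 ≠ 0, so rank(C) = 3.
rank(C) = 3 = n, so the pair (A, B) is completely controllable.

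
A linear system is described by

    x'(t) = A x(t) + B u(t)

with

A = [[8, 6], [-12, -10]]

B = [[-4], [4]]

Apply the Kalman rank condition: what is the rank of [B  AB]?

AB = [[-8], [8]]
Controllability matrix C = [B  AB] = [[-4, -8], [4, 8]]
Every column of C is a scalar multiple of column 1 = [-4, 4] (multipliers 1, 2), so the columns span a one-dimensional space.
C ≠ 0, hence rank(C) = 1.
rank(C) = 1 < n = 2, so the pair (A, B) is not completely controllable.

1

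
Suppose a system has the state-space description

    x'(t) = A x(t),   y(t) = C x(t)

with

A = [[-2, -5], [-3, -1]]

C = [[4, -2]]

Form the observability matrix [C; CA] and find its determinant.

-76

CA = [[-2, -18]]
Observability matrix O = [C; CA] = [[4, -2], [-2, -18]]
det(O) = 4·(-18) - (-2)·(-2) = -72 - 4 = -76
Since det(O) ≠ 0, rank(O) = 2 and the system is completely observable.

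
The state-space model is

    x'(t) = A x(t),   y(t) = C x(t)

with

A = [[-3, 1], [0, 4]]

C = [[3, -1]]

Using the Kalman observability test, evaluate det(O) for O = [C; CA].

CA = [[-9, -1]]
Observability matrix O = [C; CA] = [[3, -1], [-9, -1]]
det(O) = 3·(-1) - (-1)·(-9) = -3 - 9 = -12
Since det(O) ≠ 0, rank(O) = 2 and the system is completely observable.

-12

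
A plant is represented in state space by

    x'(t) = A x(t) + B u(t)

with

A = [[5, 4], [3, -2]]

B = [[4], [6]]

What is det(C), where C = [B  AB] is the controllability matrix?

-264

AB = [[44], [0]]
Controllability matrix C = [B  AB] = [[4, 44], [6, 0]]
det(C) = 4·0 - 44·6 = 0 - 264 = -264
Since det(C) ≠ 0, rank(C) = 2 and the system is completely controllable.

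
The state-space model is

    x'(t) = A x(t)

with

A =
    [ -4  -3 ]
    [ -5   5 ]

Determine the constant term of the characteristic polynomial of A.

For a 2×2 matrix, det(sI - A) = s^2 - (tr A)s + det A.
tr A = 1, det A = -35.
So p(s) = s^2 - s - 35.
The constant term is -35.

-35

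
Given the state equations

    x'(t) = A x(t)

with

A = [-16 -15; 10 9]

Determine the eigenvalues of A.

-6, -1

det(sI - A) = s^2 - (tr A)s + det A, with tr A = (-16) + 9 = -7 and det A = (-16)·9 - (-15)·10 = -144 - (-150) = 6.
So p(s) = det(sI - A) = s^2 + 7s + 6.
Factor s^2 + 7s + 6: two numbers with sum -7 and product 6 are -1 and -6, so s^2 + 7s + 6 = (s + 1)(s + 6).
Hence p(s) = (s + 1) (s + 6), with roots -6, -1.
All eigenvalues have negative real part, so the system is asymptotically stable.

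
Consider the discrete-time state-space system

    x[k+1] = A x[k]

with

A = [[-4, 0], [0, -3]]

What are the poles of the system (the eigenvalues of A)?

-4, -3

det(zI - A) = z^2 - (tr A)z + det A, with tr A = (-4) + (-3) = -7 and det A = (-4)·(-3) - 0·0 = 12 - 0 = 12.
So p(z) = det(zI - A) = z^2 + 7z + 12.
Factor z^2 + 7z + 12: two numbers with sum -7 and product 12 are -3 and -4, so z^2 + 7z + 12 = (z + 3)(z + 4).
Hence p(z) = (z + 3) (z + 4), with roots -4, -3.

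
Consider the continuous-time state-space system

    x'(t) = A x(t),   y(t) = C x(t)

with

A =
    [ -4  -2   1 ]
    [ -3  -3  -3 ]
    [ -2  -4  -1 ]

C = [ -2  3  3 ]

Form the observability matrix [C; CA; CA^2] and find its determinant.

CA = [[-7, -17, -14]]
CA^2 = [[107, 121, 58]]
Observability matrix O = [C; CA; CA^2] = [[-2, 3, 3], [-7, -17, -14], [107, 121, 58]]
Expanding along the first row, det(O) = (-2)·((-17)·58 - (-14)·121) - 3·((-7)·58 - (-14)·107) + 3·((-7)·121 - (-17)·107) = (-2)·708 - 3·1092 + 3·972 = -1776
Since det(O) ≠ 0, rank(O) = 3 and the system is completely observable.

-1776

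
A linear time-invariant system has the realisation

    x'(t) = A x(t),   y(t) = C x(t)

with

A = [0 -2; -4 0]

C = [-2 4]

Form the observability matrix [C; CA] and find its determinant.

CA = [[-16, 4]]
Observability matrix O = [C; CA] = [[-2, 4], [-16, 4]]
det(O) = (-2)·4 - 4·(-16) = -8 - (-64) = 56
Since det(O) ≠ 0, rank(O) = 2 and the system is completely observable.

56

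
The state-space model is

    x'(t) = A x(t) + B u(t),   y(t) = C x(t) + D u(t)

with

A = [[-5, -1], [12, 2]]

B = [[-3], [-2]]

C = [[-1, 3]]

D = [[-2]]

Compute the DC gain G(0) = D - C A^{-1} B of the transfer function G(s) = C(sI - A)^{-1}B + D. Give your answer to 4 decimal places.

-75.0000

G(0) = C(-A)^{-1}B + D = -C A^{-1} B + D.
det A = 2, so A^{-1} = (1/2)·adj(A) = [[1, 1/2], [-6, -5/2]]
A^{-1} B = [-4, 23]^T
C A^{-1} B = 73
G(0) = D - C A^{-1} B = -2 - (73) = -75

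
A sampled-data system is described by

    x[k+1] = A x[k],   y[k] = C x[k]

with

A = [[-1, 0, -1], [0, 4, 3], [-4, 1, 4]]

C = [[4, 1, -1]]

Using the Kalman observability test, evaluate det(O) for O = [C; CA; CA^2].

-32

CA = [[0, 3, -5]]
CA^2 = [[20, 7, -11]]
Observability matrix O = [C; CA; CA^2] = [[4, 1, -1], [0, 3, -5], [20, 7, -11]]
Expanding along the first row, det(O) = 4·(3·(-11) - (-5)·7) - 1·(0·(-11) - (-5)·20) + (-1)·(0·7 - 3·20) = 4·2 - 1·100 + (-1)·(-60) = -32
Since det(O) ≠ 0, rank(O) = 3 and the system is completely observable.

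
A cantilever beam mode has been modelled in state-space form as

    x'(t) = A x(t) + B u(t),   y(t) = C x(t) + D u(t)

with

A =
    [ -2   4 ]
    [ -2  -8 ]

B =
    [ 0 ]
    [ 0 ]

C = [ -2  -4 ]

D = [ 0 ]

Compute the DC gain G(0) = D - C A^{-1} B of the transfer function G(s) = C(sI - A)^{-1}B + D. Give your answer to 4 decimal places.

0.0000

G(0) = C(-A)^{-1}B + D = -C A^{-1} B + D.
det A = 24, so A^{-1} = (1/24)·adj(A) = [[-1/3, -1/6], [1/12, -1/12]]
A^{-1} B = [0, 0]^T
C A^{-1} B = 0
G(0) = D - C A^{-1} B = 0 - (0) = 0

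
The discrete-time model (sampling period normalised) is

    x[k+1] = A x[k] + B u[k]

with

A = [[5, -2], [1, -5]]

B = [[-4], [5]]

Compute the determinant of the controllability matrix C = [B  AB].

266

AB = [[-30], [-29]]
Controllability matrix C = [B  AB] = [[-4, -30], [5, -29]]
det(C) = (-4)·(-29) - (-30)·5 = 116 - (-150) = 266
Since det(C) ≠ 0, rank(C) = 2 and the system is completely controllable.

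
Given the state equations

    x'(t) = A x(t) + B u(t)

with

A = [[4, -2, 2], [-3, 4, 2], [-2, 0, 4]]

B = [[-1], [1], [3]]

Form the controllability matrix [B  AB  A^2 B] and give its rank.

3

AB = [[0], [13], [14]]
A^2B = [[2], [80], [56]]
Controllability matrix C = [B  AB  A^2B] = [[-1, 0, 2], [1, 13, 80], [3, 14, 56]]
det(C) = (-1)·(13·56 - 80·14) - 0·(1·56 - 80·3) + 2·(1·14 - 13·3) = (-1)·(-392) - 0·(-184) + 2·(-25) = 342 ≠ 0, so rank(C) = 3.
rank(C) = 3 = n, so the pair (A, B) is completely controllable.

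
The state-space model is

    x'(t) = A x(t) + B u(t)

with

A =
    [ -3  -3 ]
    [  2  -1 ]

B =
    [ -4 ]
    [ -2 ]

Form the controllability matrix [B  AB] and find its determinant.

AB = [[18], [-6]]
Controllability matrix C = [B  AB] = [[-4, 18], [-2, -6]]
det(C) = (-4)·(-6) - 18·(-2) = 24 - (-36) = 60
Since det(C) ≠ 0, rank(C) = 2 and the system is completely controllable.

60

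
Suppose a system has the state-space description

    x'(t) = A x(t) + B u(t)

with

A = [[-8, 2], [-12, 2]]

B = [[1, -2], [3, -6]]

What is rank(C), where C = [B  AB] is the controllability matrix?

AB = [[-2, 4], [-6, 12]]
Controllability matrix C = [B  AB] = [[1, -2, -2, 4], [3, -6, -6, 12]]
Every column of C is a scalar multiple of column 1 = [1, 3] (multipliers 1, -2, -2, 4), so the columns span a one-dimensional space.
C ≠ 0, hence rank(C) = 1.
rank(C) = 1 < n = 2, so the pair (A, B) is not completely controllable.

1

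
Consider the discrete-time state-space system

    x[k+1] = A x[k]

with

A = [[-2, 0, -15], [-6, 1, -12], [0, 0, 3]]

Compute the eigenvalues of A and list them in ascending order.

-2, 1, 3

det(zI - A) = z^3 - (tr A)z^2 + (M11 + M22 + M33)z - det A, where Mii is the 2×2 principal minor of A obtained by deleting row i and column i.
tr A = (-2) + 1 + 3 = 2; M11 = 1·3 - (-12)·0 = 3 - 0 = 3; M22 = (-2)·3 - (-15)·0 = -6 - 0 = -6; M33 = (-2)·1 - 0·(-6) = -2 - 0 = -2; sum of minors = -5.
det A = (-2)·(1·3 - (-12)·0) - 0·((-6)·3 - (-12)·0) + (-15)·((-6)·0 - 1·0) = (-2)·3 - 0·(-18) + (-15)·0 = -6.
So p(z) = det(zI - A) = z^3 - 2z^2 - 5z + 6.
Rational-root test: any integer root divides 6. Testing small divisors, z = 1 works: p(1) = 1 + (-2) + (-5) + 6 = 0, so (z - 1) is a factor.
Dividing, p(z) = (z - 1)(z^2 - z - 6).
Factor z^2 - z - 6: two numbers with sum 1 and product -6 are 3 and -2, so z^2 - z - 6 = (z - 3)(z + 2).
Hence p(z) = (z - 3) (z - 1) (z + 2), with roots -2, 1, 3.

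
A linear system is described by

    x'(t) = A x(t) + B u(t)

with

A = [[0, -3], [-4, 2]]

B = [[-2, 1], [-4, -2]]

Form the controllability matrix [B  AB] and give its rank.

2

AB = [[12, 6], [0, -8]]
Controllability matrix C = [B  AB] = [[-2, 1, 12, 6], [-4, -2, 0, -8]]
Take the 2×2 submatrix of C formed by columns 1, 2: [[-2, 1], [-4, -2]]. Its determinant is (-2)·(-2) - 1·(-4) = 4 - (-4) = 8 ≠ 0.
So rank(C) ≥ 2; since C has 2 rows, rank(C) = 2.
rank(C) = 2 = n, so the pair (A, B) is completely controllable.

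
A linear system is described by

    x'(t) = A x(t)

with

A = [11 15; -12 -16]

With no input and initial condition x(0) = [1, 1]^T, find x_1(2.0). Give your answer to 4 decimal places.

1.3503

det(sI - A) = s^2 - (tr A)s + det A, with tr A = 11 + (-16) = -5 and det A = 11·(-16) - 15·(-12) = -176 - (-180) = 4.
So p(s) = det(sI - A) = s^2 + 5s + 4.
Factor s^2 + 5s + 4: two numbers with sum -5 and product 4 are -1 and -4, so s^2 + 5s + 4 = (s + 1)(s + 4).
Hence p(s) = (s + 1) (s + 4), with roots -4, -1.
The eigenvalues -4, -1 are distinct and real, so A is diagonalisable and x(t) = e^{At} x(0) = V diag(e^{λ_i t}) V^{-1} x(0), where the columns of V are the eigenvectors.
λ = -4: A - (-4)I = [[15, 15], [-12, -12]]. Row 1 gives 15·v1 + 15·v2 = 0, so take v_1 = [-1, 1]^T.
λ = -1: A - (-1)I = [[12, 15], [-12, -15]]. Row 1 gives 12·v1 + 15·v2 = 0, so take v_2 = [5, -4]^T.
V = [v_1 v_2] = [[-1, 5], [1, -4]] has det V = -1, so V^{-1} = adj(V)/det V = [[4, 5], [1, 1]].
Modal coordinates z(0) = V^{-1} x(0): 4·1 + 5·1 = 9; 1·1 + 1·1 = 2; so z(0) = [9, 2]^T.
x_1(t) = Σ_i (v_i)_1 · z_i(0) · e^{λ_i t} (row 1 of V times the modal terms).
x_1(2.0) = (-1)·9·e^{-4·2.0} + 5·2·e^{-1·2.0} = (-9)·0.000335 + 10·0.135335 = 1.3503.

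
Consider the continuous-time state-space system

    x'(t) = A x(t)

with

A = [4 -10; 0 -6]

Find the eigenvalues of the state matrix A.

-6, 4

det(sI - A) = s^2 - (tr A)s + det A, with tr A = 4 + (-6) = -2 and det A = 4·(-6) - (-10)·0 = -24 - 0 = -24.
So p(s) = det(sI - A) = s^2 + 2s - 24.
Factor s^2 + 2s - 24: two numbers with sum -2 and product -24 are 4 and -6, so s^2 + 2s - 24 = (s - 4)(s + 6).
Hence p(s) = (s - 4) (s + 6), with roots -6, 4.
At least one eigenvalue has non-negative real part, so the system is not asymptotically stable.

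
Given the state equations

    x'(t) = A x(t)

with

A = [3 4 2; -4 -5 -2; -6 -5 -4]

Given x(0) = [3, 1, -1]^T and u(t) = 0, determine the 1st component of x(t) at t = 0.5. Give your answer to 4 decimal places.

det(sI - A) = s^3 - (tr A)s^2 + (M11 + M22 + M33)s - det A, where Mii is the 2×2 principal minor of A obtained by deleting row i and column i.
tr A = 3 + (-5) + (-4) = -6; M11 = (-5)·(-4) - (-2)·(-5) = 20 - 10 = 10; M22 = 3·(-4) - 2·(-6) = -12 - (-12) = 0; M33 = 3·(-5) - 4·(-4) = -15 - (-16) = 1; sum of minors = 11.
det A = 3·((-5)·(-4) - (-2)·(-5)) - 4·((-4)·(-4) - (-2)·(-6)) + 2·((-4)·(-5) - (-5)·(-6)) = 3·10 - 4·4 + 2·(-10) = -6.
So p(s) = det(sI - A) = s^3 + 6s^2 + 11s + 6.
Rational-root test: any integer root divides 6. Testing small divisors, s = -1 works: p(-1) = -1 + 6 + (-11) + 6 = 0, so (s + 1) is a factor.
Dividing, p(s) = (s + 1)(s^2 + 5s + 6).
Factor s^2 + 5s + 6: two numbers with sum -5 and product 6 are -2 and -3, so s^2 + 5s + 6 = (s + 2)(s + 3).
Hence p(s) = (s + 1) (s + 2) (s + 3), with roots -3, -2, -1.
The eigenvalues -3, -2, -1 are distinct and real, so A is diagonalisable and x(t) = e^{At} x(0) = V diag(e^{λ_i t}) V^{-1} x(0), where the columns of V are the eigenvectors.
λ = -3: A - (-3)I = [[6, 4, 2], [-4, -2, -2], [-6, -5, -1]]. v must be orthogonal to every row; (row 1) × (row 2) = [-4, 4, 4], so take v_1 = [1, -1, -1]^T.
λ = -2: A - (-2)I = [[5, 4, 2], [-4, -3, -2], [-6, -5, -2]]. v must be orthogonal to every row; (row 1) × (row 2) = [-2, 2, 1], so take v_2 = [2, -2, -1]^T.
λ = -1: A - (-1)I = [[4, 4, 2], [-4, -4, -2], [-6, -5, -3]]. v must be orthogonal to every row; (row 1) × (row 3) = [-2, 0, 4], so take v_3 = [1, 0, -2]^T.
V = [v_1 v_2 v_3] = [[1, 2, 1], [-1, -2, 0], [-1, -1, -2]] has det V = -1, so V^{-1} = adj(V)/det V = [[-4, -3, -2], [2, 1, 1], [1, 1, 0]].
Modal coordinates z(0) = V^{-1} x(0): (-4)·3 + (-3)·1 + (-2)·(-1) = -13; 2·3 + 1·1 + 1·(-1) = 6; 1·3 + 1·1 + 0·(-1) = 4; so z(0) = [-13, 6, 4]^T.
x_1(t) = Σ_i (v_i)_1 · z_i(0) · e^{λ_i t} (row 1 of V times the modal terms).
x_1(0.5) = 1·(-13)·e^{-3·0.5} + 2·6·e^{-2·0.5} + 1·4·e^{-1·0.5} = (-13)·0.223130 + 12·0.367879 + 4·0.606531 = 3.9400.

3.9400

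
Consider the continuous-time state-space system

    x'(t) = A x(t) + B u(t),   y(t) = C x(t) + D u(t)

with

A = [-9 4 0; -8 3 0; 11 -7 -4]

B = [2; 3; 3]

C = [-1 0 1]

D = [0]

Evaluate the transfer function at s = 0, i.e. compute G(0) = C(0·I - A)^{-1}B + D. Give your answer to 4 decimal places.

-1.0000

G(0) = C(-A)^{-1}B + D = -C A^{-1} B + D.
det A = -20, so A^{-1} = (1/-20)·adj(A) = [[3/5, -4/5, 0], [8/5, -9/5, 0], [-23/20, 19/20, -1/4]]
A^{-1} B = [-6/5, -11/5, -1/5]^T
C A^{-1} B = 1
G(0) = D - C A^{-1} B = 0 - (1) = -1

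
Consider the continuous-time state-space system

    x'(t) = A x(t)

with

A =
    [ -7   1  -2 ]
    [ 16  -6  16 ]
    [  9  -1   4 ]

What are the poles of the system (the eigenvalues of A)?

-6, -5, 2

det(sI - A) = s^3 - (tr A)s^2 + (M11 + M22 + M33)s - det A, where Mii is the 2×2 principal minor of A obtained by deleting row i and column i.
tr A = (-7) + (-6) + 4 = -9; M11 = (-6)·4 - 16·(-1) = -24 - (-16) = -8; M22 = (-7)·4 - (-2)·9 = -28 - (-18) = -10; M33 = (-7)·(-6) - 1·16 = 42 - 16 = 26; sum of minors = 8.
det A = (-7)·((-6)·4 - 16·(-1)) - 1·(16·4 - 16·9) + (-2)·(16·(-1) - (-6)·9) = (-7)·(-8) - 1·(-80) + (-2)·38 = 60.
So p(s) = det(sI - A) = s^3 + 9s^2 + 8s - 60.
Rational-root test: any integer root divides -60. Testing small divisors, s = 2 works: p(2) = 8 + 36 + 16 + (-60) = 0, so (s - 2) is a factor.
Dividing, p(s) = (s - 2)(s^2 + 11s + 30).
Factor s^2 + 11s + 30: two numbers with sum -11 and product 30 are -5 and -6, so s^2 + 11s + 30 = (s + 5)(s + 6).
Hence p(s) = (s - 2) (s + 5) (s + 6), with roots -6, -5, 2.
At least one eigenvalue has non-negative real part, so the system is not asymptotically stable.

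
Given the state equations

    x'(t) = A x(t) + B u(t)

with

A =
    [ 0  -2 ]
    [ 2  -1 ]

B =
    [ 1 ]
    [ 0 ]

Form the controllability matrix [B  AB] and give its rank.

AB = [[0], [2]]
Controllability matrix C = [B  AB] = [[1, 0], [0, 2]]
det(C) = 1·2 - 0·0 = 2 - 0 = 2 ≠ 0, so rank(C) = 2.
rank(C) = 2 = n, so the pair (A, B) is completely controllable.

2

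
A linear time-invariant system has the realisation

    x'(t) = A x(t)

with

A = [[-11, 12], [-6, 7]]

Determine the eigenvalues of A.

det(sI - A) = s^2 - (tr A)s + det A, with tr A = (-11) + 7 = -4 and det A = (-11)·7 - 12·(-6) = -77 - (-72) = -5.
So p(s) = det(sI - A) = s^2 + 4s - 5.
Factor s^2 + 4s - 5: two numbers with sum -4 and product -5 are 1 and -5, so s^2 + 4s - 5 = (s - 1)(s + 5).
Hence p(s) = (s - 1) (s + 5), with roots -5, 1.
At least one eigenvalue has non-negative real part, so the system is not asymptotically stable.

-5, 1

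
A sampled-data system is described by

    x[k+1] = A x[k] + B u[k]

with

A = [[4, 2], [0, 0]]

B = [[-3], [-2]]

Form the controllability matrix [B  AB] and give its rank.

AB = [[-16], [0]]
Controllability matrix C = [B  AB] = [[-3, -16], [-2, 0]]
det(C) = (-3)·0 - (-16)·(-2) = 0 - 32 = -32 ≠ 0, so rank(C) = 2.
rank(C) = 2 = n, so the pair (A, B) is completely controllable.

2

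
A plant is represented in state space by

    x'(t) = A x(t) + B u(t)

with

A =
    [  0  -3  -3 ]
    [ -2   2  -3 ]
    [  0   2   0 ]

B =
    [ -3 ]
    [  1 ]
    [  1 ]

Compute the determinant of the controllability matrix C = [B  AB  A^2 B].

AB = [[-6], [5], [2]]
A^2B = [[-21], [16], [10]]
Controllability matrix C = [B  AB  A^2B] = [[-3, -6, -21], [1, 5, 16], [1, 2, 10]]
Expanding along the first row, det(C) = (-3)·(5·10 - 16·2) - (-6)·(1·10 - 16·1) + (-21)·(1·2 - 5·1) = (-3)·18 - (-6)·(-6) + (-21)·(-3) = -27
Since det(C) ≠ 0, rank(C) = 3 and the system is completely controllable.

-27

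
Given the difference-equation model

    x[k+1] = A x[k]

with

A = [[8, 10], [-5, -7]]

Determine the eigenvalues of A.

det(zI - A) = z^2 - (tr A)z + det A, with tr A = 8 + (-7) = 1 and det A = 8·(-7) - 10·(-5) = -56 - (-50) = -6.
So p(z) = det(zI - A) = z^2 - z - 6.
Factor z^2 - z - 6: two numbers with sum 1 and product -6 are 3 and -2, so z^2 - z - 6 = (z - 3)(z + 2).
Hence p(z) = (z - 3) (z + 2), with roots -2, 3.

-2, 3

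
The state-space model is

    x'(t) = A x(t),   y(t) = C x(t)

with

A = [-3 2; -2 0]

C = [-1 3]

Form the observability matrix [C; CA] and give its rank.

CA = [[-3, -2]]
Observability matrix O = [C; CA] = [[-1, 3], [-3, -2]]
det(O) = (-1)·(-2) - 3·(-3) = 2 - (-9) = 11 ≠ 0, so rank(O) = 2.
rank(O) = 2 = n, so the pair (A, C) is completely observable.

2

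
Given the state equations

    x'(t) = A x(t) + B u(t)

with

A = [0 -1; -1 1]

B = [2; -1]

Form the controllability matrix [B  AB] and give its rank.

AB = [[1], [-3]]
Controllability matrix C = [B  AB] = [[2, 1], [-1, -3]]
det(C) = 2·(-3) - 1·(-1) = -6 - (-1) = -5 ≠ 0, so rank(C) = 2.
rank(C) = 2 = n, so the pair (A, B) is completely controllable.

2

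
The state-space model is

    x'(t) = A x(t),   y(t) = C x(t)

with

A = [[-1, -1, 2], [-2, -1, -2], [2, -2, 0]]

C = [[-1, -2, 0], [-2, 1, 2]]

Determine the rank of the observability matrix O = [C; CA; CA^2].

3

CA = [[5, 3, 2], [4, -3, -6]]
CA^2 = [[-7, -12, 4], [-10, 11, 14]]
Observability matrix O = [C; CA; CA^2] = [[-1, -2, 0], [-2, 1, 2], [5, 3, 2], [4, -3, -6], [-7, -12, 4], [-10, 11, 14]]
Take the 3×3 submatrix of O formed by rows 1, 2, 3: [[-1, -2, 0], [-2, 1, 2], [5, 3, 2]]. Its determinant is (-1)·(1·2 - 2·3) - (-2)·((-2)·2 - 2·5) + 0·((-2)·3 - 1·5) = (-1)·(-4) - (-2)·(-14) + 0·(-11) = -24 ≠ 0.
So rank(O) ≥ 3; since O has 3 columns, rank(O) = 3.
rank(O) = 3 = n, so the pair (A, C) is completely observable.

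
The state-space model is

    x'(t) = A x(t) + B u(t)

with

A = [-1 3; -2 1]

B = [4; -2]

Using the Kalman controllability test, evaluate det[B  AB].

AB = [[-10], [-10]]
Controllability matrix C = [B  AB] = [[4, -10], [-2, -10]]
det(C) = 4·(-10) - (-10)·(-2) = -40 - 20 = -60
Since det(C) ≠ 0, rank(C) = 2 and the system is completely controllable.

-60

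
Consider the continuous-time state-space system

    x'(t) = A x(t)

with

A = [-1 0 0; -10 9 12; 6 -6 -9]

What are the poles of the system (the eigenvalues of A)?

-3, -1, 3

det(sI - A) = s^3 - (tr A)s^2 + (M11 + M22 + M33)s - det A, where Mii is the 2×2 principal minor of A obtained by deleting row i and column i.
tr A = (-1) + 9 + (-9) = -1; M11 = 9·(-9) - 12·(-6) = -81 - (-72) = -9; M22 = (-1)·(-9) - 0·6 = 9 - 0 = 9; M33 = (-1)·9 - 0·(-10) = -9 - 0 = -9; sum of minors = -9.
det A = (-1)·(9·(-9) - 12·(-6)) - 0·((-10)·(-9) - 12·6) + 0·((-10)·(-6) - 9·6) = (-1)·(-9) - 0·18 + 0·6 = 9.
So p(s) = det(sI - A) = s^3 + s^2 - 9s - 9.
Rational-root test: any integer root divides -9. Testing small divisors, s = -1 works: p(-1) = -1 + 1 + 9 + (-9) = 0, so (s + 1) is a factor.
Dividing, p(s) = (s + 1)(s^2 - 9).
Factor s^2 - 9: two numbers with sum 0 and product -9 are 3 and -3, so s^2 - 9 = (s - 3)(s + 3).
Hence p(s) = (s - 3) (s + 1) (s + 3), with roots -3, -1, 3.
At least one eigenvalue has non-negative real part, so the system is not asymptotically stable.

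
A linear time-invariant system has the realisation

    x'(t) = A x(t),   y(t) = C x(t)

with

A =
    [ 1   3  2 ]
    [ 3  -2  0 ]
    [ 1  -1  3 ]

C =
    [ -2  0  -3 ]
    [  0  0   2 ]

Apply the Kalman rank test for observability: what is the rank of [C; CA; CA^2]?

3

CA = [[-5, -3, -13], [2, -2, 6]]
CA^2 = [[-27, 4, -49], [2, 4, 22]]
Observability matrix O = [C; CA; CA^2] = [[-2, 0, -3], [0, 0, 2], [-5, -3, -13], [2, -2, 6], [-27, 4, -49], [2, 4, 22]]
Take the 3×3 submatrix of O formed by rows 1, 2, 3: [[-2, 0, -3], [0, 0, 2], [-5, -3, -13]]. Its determinant is (-2)·(0·(-13) - 2·(-3)) - 0·(0·(-13) - 2·(-5)) + (-3)·(0·(-3) - 0·(-5)) = (-2)·6 - 0·10 + (-3)·0 = -12 ≠ 0.
So rank(O) ≥ 3; since O has 3 columns, rank(O) = 3.
rank(O) = 3 = n, so the pair (A, C) is completely observable.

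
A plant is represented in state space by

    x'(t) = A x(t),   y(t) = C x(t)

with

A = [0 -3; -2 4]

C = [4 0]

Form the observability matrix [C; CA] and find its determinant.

-48

CA = [[0, -12]]
Observability matrix O = [C; CA] = [[4, 0], [0, -12]]
det(O) = 4·(-12) - 0·0 = -48 - 0 = -48
Since det(O) ≠ 0, rank(O) = 2 and the system is completely observable.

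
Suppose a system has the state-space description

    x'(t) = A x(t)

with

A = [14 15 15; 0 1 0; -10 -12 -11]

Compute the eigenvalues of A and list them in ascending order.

-1, 1, 4

det(sI - A) = s^3 - (tr A)s^2 + (M11 + M22 + M33)s - det A, where Mii is the 2×2 principal minor of A obtained by deleting row i and column i.
tr A = 14 + 1 + (-11) = 4; M11 = 1·(-11) - 0·(-12) = -11 - 0 = -11; M22 = 14·(-11) - 15·(-10) = -154 - (-150) = -4; M33 = 14·1 - 15·0 = 14 - 0 = 14; sum of minors = -1.
det A = 14·(1·(-11) - 0·(-12)) - 15·(0·(-11) - 0·(-10)) + 15·(0·(-12) - 1·(-10)) = 14·(-11) - 15·0 + 15·10 = -4.
So p(s) = det(sI - A) = s^3 - 4s^2 - s + 4.
Rational-root test: any integer root divides 4. Testing small divisors, s = -1 works: p(-1) = -1 + (-4) + 1 + 4 = 0, so (s + 1) is a factor.
Dividing, p(s) = (s + 1)(s^2 - 5s + 4).
Factor s^2 - 5s + 4: two numbers with sum 5 and product 4 are 4 and 1, so s^2 - 5s + 4 = (s - 4)(s - 1).
Hence p(s) = (s - 4) (s - 1) (s + 1), with roots -1, 1, 4.
At least one eigenvalue has non-negative real part, so the system is not asymptotically stable.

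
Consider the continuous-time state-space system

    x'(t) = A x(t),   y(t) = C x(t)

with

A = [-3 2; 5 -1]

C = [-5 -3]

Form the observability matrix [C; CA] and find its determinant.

35

CA = [[0, -7]]
Observability matrix O = [C; CA] = [[-5, -3], [0, -7]]
det(O) = (-5)·(-7) - (-3)·0 = 35 - 0 = 35
Since det(O) ≠ 0, rank(O) = 2 and the system is completely observable.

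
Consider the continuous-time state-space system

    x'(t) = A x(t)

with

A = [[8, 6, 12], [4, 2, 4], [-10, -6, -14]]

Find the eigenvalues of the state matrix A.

-4, -2, 2

det(sI - A) = s^3 - (tr A)s^2 + (M11 + M22 + M33)s - det A, where Mii is the 2×2 principal minor of A obtained by deleting row i and column i.
tr A = 8 + 2 + (-14) = -4; M11 = 2·(-14) - 4·(-6) = -28 - (-24) = -4; M22 = 8·(-14) - 12·(-10) = -112 - (-120) = 8; M33 = 8·2 - 6·4 = 16 - 24 = -8; sum of minors = -4.
det A = 8·(2·(-14) - 4·(-6)) - 6·(4·(-14) - 4·(-10)) + 12·(4·(-6) - 2·(-10)) = 8·(-4) - 6·(-16) + 12·(-4) = 16.
So p(s) = det(sI - A) = s^3 + 4s^2 - 4s - 16.
Rational-root test: any integer root divides -16. Testing small divisors, s = -2 works: p(-2) = -8 + 16 + 8 + (-16) = 0, so (s + 2) is a factor.
Dividing, p(s) = (s + 2)(s^2 + 2s - 8).
Factor s^2 + 2s - 8: two numbers with sum -2 and product -8 are 2 and -4, so s^2 + 2s - 8 = (s - 2)(s + 4).
Hence p(s) = (s - 2) (s + 2) (s + 4), with roots -4, -2, 2.
At least one eigenvalue has non-negative real part, so the system is not asymptotically stable.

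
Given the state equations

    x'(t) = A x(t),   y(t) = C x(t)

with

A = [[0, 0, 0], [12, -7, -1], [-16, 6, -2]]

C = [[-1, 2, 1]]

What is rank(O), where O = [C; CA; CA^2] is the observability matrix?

CA = [[8, -8, -4]]
CA^2 = [[-32, 32, 16]]
Observability matrix O = [C; CA; CA^2] = [[-1, 2, 1], [8, -8, -4], [-32, 32, 16]]
The columns c1, c2, c3 of O are linearly dependent: -c2 + 2·c3 = 0 (check each entry), so rank(O) ≤ 2.
The 2×2 minor from rows 1, 2, columns 1, 2 is (-1)·(-8) - 2·8 = 8 - 16 = -8 ≠ 0, so rank(O) = 2.
rank(O) = 2 < n = 3, so the pair (A, C) is not completely observable.

2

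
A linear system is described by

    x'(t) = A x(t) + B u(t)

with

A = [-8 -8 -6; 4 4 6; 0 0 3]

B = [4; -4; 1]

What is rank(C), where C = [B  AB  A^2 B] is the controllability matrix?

AB = [[-6], [6], [3]]
A^2B = [[-18], [18], [9]]
Controllability matrix C = [B  AB  A^2B] = [[4, -6, -18], [-4, 6, 18], [1, 3, 9]]
The rows r1, r2, r3 of C are linearly dependent: r1 + r2 = 0 (check each entry), so rank(C) ≤ 2.
The 2×2 minor from rows 1, 3, columns 1, 2 is 4·3 - (-6)·1 = 12 - (-6) = 18 ≠ 0, so rank(C) = 2.
rank(C) = 2 < n = 3, so the pair (A, B) is not completely controllable.

2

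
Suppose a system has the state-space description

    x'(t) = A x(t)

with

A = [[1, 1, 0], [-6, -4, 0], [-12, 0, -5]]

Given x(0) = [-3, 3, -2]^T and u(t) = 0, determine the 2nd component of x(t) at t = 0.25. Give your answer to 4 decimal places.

det(sI - A) = s^3 - (tr A)s^2 + (M11 + M22 + M33)s - det A, where Mii is the 2×2 principal minor of A obtained by deleting row i and column i.
tr A = 1 + (-4) + (-5) = -8; M11 = (-4)·(-5) - 0·0 = 20 - 0 = 20; M22 = 1·(-5) - 0·(-12) = -5 - 0 = -5; M33 = 1·(-4) - 1·(-6) = -4 - (-6) = 2; sum of minors = 17.
det A = 1·((-4)·(-5) - 0·0) - 1·((-6)·(-5) - 0·(-12)) + 0·((-6)·0 - (-4)·(-12)) = 1·20 - 1·30 + 0·(-48) = -10.
So p(s) = det(sI - A) = s^3 + 8s^2 + 17s + 10.
Rational-root test: any integer root divides 10. Testing small divisors, s = -1 works: p(-1) = -1 + 8 + (-17) + 10 = 0, so (s + 1) is a factor.
Dividing, p(s) = (s + 1)(s^2 + 7s + 10).
Factor s^2 + 7s + 10: two numbers with sum -7 and product 10 are -2 and -5, so s^2 + 7s + 10 = (s + 2)(s + 5).
Hence p(s) = (s + 1) (s + 2) (s + 5), with roots -5, -2, -1.
The eigenvalues -5, -2, -1 are distinct and real, so A is diagonalisable and x(t) = e^{At} x(0) = V diag(e^{λ_i t}) V^{-1} x(0), where the columns of V are the eigenvectors.
λ = -5: A - (-5)I = [[6, 1, 0], [-6, 1, 0], [-12, 0, 0]]. v must be orthogonal to every row; (row 1) × (row 2) = [0, 0, 12], so take v_1 = [0, 0, 1]^T.
λ = -2: A - (-2)I = [[3, 1, 0], [-6, -2, 0], [-12, 0, -3]]. v must be orthogonal to every row; (row 1) × (row 3) = [-3, 9, 12], so take v_2 = [-1, 3, 4]^T.
λ = -1: A - (-1)I = [[2, 1, 0], [-6, -3, 0], [-12, 0, -4]]. v must be orthogonal to every row; (row 1) × (row 3) = [-4, 8, 12], so take v_3 = [-1, 2, 3]^T.
V = [v_1 v_2 v_3] = [[0, -1, -1], [0, 3, 2], [1, 4, 3]] has det V = 1, so V^{-1} = adj(V)/det V = [[1, -1, 1], [2, 1, 0], [-3, -1, 0]].
Modal coordinates z(0) = V^{-1} x(0): 1·(-3) + (-1)·3 + 1·(-2) = -8; 2·(-3) + 1·3 + 0·(-2) = -3; (-3)·(-3) + (-1)·3 + 0·(-2) = 6; so z(0) = [-8, -3, 6]^T.
x_2(t) = Σ_i (v_i)_2 · z_i(0) · e^{λ_i t} (row 2 of V times the modal terms).
x_2(0.25) = 0·(-8)·e^{-5·0.25} + 3·(-3)·e^{-2·0.25} + 2·6·e^{-1·0.25} = 0·0.286505 + (-9)·0.606531 + 12·0.778801 = 3.8868.

3.8868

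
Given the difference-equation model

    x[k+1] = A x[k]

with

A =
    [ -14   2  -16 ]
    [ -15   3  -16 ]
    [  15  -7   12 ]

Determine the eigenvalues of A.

det(zI - A) = z^3 - (tr A)z^2 + (M11 + M22 + M33)z - det A, where Mii is the 2×2 principal minor of A obtained by deleting row i and column i.
tr A = (-14) + 3 + 12 = 1; M11 = 3·12 - (-16)·(-7) = 36 - 112 = -76; M22 = (-14)·12 - (-16)·15 = -168 - (-240) = 72; M33 = (-14)·3 - 2·(-15) = -42 - (-30) = -12; sum of minors = -16.
det A = (-14)·(3·12 - (-16)·(-7)) - 2·((-15)·12 - (-16)·15) + (-16)·((-15)·(-7) - 3·15) = (-14)·(-76) - 2·60 + (-16)·60 = -16.
So p(z) = det(zI - A) = z^3 - z^2 - 16z + 16.
Rational-root test: any integer root divides 16. Testing small divisors, z = 1 works: p(1) = 1 + (-1) + (-16) + 16 = 0, so (z - 1) is a factor.
Dividing, p(z) = (z - 1)(z^2 - 16).
Factor z^2 - 16: two numbers with sum 0 and product -16 are 4 and -4, so z^2 - 16 = (z - 4)(z + 4).
Hence p(z) = (z - 4) (z - 1) (z + 4), with roots -4, 1, 4.

-4, 1, 4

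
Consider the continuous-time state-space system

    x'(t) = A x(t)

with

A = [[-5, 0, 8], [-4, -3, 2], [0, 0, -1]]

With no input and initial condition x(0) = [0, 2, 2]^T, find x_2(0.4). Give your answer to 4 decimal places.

det(sI - A) = s^3 - (tr A)s^2 + (M11 + M22 + M33)s - det A, where Mii is the 2×2 principal minor of A obtained by deleting row i and column i.
tr A = (-5) + (-3) + (-1) = -9; M11 = (-3)·(-1) - 2·0 = 3 - 0 = 3; M22 = (-5)·(-1) - 8·0 = 5 - 0 = 5; M33 = (-5)·(-3) - 0·(-4) = 15 - 0 = 15; sum of minors = 23.
det A = (-5)·((-3)·(-1) - 2·0) - 0·((-4)·(-1) - 2·0) + 8·((-4)·0 - (-3)·0) = (-5)·3 - 0·4 + 8·0 = -15.
So p(s) = det(sI - A) = s^3 + 9s^2 + 23s + 15.
Rational-root test: any integer root divides 15. Testing small divisors, s = -1 works: p(-1) = -1 + 9 + (-23) + 15 = 0, so (s + 1) is a factor.
Dividing, p(s) = (s + 1)(s^2 + 8s + 15).
Factor s^2 + 8s + 15: two numbers with sum -8 and product 15 are -3 and -5, so s^2 + 8s + 15 = (s + 3)(s + 5).
Hence p(s) = (s + 1) (s + 3) (s + 5), with roots -5, -3, -1.
The eigenvalues -5, -3, -1 are distinct and real, so A is diagonalisable and x(t) = e^{At} x(0) = V diag(e^{λ_i t}) V^{-1} x(0), where the columns of V are the eigenvectors.
λ = -5: A - (-5)I = [[0, 0, 8], [-4, 2, 2], [0, 0, 4]]. v must be orthogonal to every row; (row 1) × (row 2) = [-16, -32, 0], so take v_1 = [1, 2, 0]^T.
λ = -3: A - (-3)I = [[-2, 0, 8], [-4, 0, 2], [0, 0, 2]]. v must be orthogonal to every row; (row 1) × (row 2) = [0, -28, 0], so take v_2 = [0, 1, 0]^T.
λ = -1: A - (-1)I = [[-4, 0, 8], [-4, -2, 2], [0, 0, 0]]. v must be orthogonal to every row; (row 1) × (row 2) = [16, -24, 8], so take v_3 = [2, -3, 1]^T.
V = [v_1 v_2 v_3] = [[1, 0, 2], [2, 1, -3], [0, 0, 1]] has det V = 1, so V^{-1} = adj(V)/det V = [[1, 0, -2], [-2, 1, 7], [0, 0, 1]].
Modal coordinates z(0) = V^{-1} x(0): 1·0 + 0·2 + (-2)·2 = -4; (-2)·0 + 1·2 + 7·2 = 16; 0·0 + 0·2 + 1·2 = 2; so z(0) = [-4, 16, 2]^T.
x_2(t) = Σ_i (v_i)_2 · z_i(0) · e^{λ_i t} (row 2 of V times the modal terms).
x_2(0.4) = 2·(-4)·e^{-5·0.4} + 1·16·e^{-3·0.4} + (-3)·2·e^{-1·0.4} = (-8)·0.135335 + 16·0.301194 + (-6)·0.670320 = -0.2855.

-0.2855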